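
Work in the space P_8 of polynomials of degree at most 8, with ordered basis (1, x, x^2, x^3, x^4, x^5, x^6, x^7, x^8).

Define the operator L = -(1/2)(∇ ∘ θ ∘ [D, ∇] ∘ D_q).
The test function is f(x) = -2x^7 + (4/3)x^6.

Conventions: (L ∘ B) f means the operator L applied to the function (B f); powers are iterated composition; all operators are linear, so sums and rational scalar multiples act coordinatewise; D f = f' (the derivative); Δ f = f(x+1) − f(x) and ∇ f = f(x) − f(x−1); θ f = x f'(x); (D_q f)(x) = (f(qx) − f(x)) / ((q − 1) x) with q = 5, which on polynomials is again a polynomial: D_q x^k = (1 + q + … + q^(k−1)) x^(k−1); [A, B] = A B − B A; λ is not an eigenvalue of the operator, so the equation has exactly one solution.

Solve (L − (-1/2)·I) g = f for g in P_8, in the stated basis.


write g with unknown coordinates in the stated basis and equate coefficients in (L − (-1/2)·I) g = f
solving from the highest basis element down gives g = -4x^7 + (8/3)x^6
check: L g = 0
so L g − (-1/2)·g = -2x^7 + (4/3)x^6 = f ✓

the result is g(x) = -4x^7 + (8/3)x^6


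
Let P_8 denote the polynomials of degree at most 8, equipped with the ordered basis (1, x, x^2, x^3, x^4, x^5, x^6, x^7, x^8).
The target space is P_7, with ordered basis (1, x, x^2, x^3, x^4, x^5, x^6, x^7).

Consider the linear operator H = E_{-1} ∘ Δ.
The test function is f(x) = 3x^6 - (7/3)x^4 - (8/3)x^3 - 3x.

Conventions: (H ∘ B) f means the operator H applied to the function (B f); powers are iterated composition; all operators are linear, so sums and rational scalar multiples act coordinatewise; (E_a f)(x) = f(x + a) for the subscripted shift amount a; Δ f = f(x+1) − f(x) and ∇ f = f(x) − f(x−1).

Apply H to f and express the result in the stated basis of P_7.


Δ f = 18x^5 + 45x^4 + (152/3)x^3 + 23x^2 + (2/3)x - 5
E_{-1} Δ f = 18x^5 - 45x^4 + (152/3)x^3 - 39x^2 + (50/3)x - 19/3

the result is g(x) = 18x^5 - 45x^4 + (152/3)x^3 - 39x^2 + (50/3)x - 19/3


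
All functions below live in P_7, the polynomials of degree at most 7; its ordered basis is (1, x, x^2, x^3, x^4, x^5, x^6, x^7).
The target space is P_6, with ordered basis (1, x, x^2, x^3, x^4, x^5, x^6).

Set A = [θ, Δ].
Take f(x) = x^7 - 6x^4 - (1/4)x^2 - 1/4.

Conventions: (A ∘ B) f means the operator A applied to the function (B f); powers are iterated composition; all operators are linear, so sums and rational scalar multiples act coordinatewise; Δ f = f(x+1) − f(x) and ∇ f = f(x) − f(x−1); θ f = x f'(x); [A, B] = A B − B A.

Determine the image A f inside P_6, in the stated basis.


Δ f = 7x^6 + 21x^5 + 35x^4 + 11x^3 - 15x^2 - (35/2)x - 21/4
θ Δ f = 42x^6 + 105x^5 + 140x^4 + 33x^3 - 30x^2 - (35/2)x
θ f = 7x^7 - 24x^4 - (1/2)x^2
Δ θ f = 49x^6 + 147x^5 + 245x^4 + 149x^3 + 3x^2 - 48x - 35/2
[θ, Δ] f = -7x^6 - 42x^5 - 105x^4 - 116x^3 - 33x^2 + (61/2)x + 35/2

g(x) = -7x^6 - 42x^5 - 105x^4 - 116x^3 - 33x^2 + (61/2)x + 35/2


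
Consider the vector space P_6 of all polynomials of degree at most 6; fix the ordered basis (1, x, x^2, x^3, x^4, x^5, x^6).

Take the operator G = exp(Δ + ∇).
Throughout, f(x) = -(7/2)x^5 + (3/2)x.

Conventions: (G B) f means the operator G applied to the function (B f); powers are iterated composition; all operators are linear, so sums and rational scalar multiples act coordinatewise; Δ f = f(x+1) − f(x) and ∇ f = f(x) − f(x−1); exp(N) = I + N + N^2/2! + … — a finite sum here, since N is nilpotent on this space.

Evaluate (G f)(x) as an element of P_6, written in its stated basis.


order-1 term: -35x^4 - 70x^2 - 4
order-2 term: -140x^3 - 280x
order-3 term: -280x^2 - 280
order-4 term: -280x
order-5 term: -112
the series for exp(Δ + ∇) f terminates at order 5
exp(Δ + ∇) f = -(7/2)x^5 - 35x^4 - 140x^3 - 350x^2 - (1117/2)x - 396

the image equals g(x) = -(7/2)x^5 - 35x^4 - 140x^3 - 350x^2 - (1117/2)x - 396


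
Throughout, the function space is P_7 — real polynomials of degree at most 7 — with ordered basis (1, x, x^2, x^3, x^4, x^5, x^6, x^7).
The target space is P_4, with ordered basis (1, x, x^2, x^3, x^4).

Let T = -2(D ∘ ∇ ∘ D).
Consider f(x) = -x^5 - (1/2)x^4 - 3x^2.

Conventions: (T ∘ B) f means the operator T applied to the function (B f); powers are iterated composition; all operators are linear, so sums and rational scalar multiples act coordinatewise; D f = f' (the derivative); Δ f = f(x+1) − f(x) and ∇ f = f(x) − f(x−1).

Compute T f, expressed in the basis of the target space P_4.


D f = -5x^4 - 2x^3 - 6x
∇ D f = -20x^3 + 24x^2 - 14x - 3
D ∇ D f = -60x^2 + 48x - 14
(-2(D ∘ ∇ ∘ D)) f = 120x^2 - 96x + 28

the result is g(x) = 120x^2 - 96x + 28


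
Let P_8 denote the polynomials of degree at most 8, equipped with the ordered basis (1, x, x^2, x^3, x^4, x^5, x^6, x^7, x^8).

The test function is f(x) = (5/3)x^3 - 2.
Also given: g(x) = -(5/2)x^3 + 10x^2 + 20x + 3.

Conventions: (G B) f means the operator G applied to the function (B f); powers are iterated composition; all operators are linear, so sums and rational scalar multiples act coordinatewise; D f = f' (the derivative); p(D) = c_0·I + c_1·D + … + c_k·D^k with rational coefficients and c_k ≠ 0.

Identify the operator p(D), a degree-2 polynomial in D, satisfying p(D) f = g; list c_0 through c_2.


p(D) = -(3/2)·I + 2·D + 2·D^2, i.e. c_0 = -3/2, c_1 = 2, c_2 = 2

D^0 f = (5/3)x^3 - 2
D^1 f = 5x^2
D^2 f = 10x
matching coefficients of g against c_0 f + c_1 Df + … from the top degree down determines the c_i
solution: c_0 = -3/2, c_1 = 2, c_2 = 2


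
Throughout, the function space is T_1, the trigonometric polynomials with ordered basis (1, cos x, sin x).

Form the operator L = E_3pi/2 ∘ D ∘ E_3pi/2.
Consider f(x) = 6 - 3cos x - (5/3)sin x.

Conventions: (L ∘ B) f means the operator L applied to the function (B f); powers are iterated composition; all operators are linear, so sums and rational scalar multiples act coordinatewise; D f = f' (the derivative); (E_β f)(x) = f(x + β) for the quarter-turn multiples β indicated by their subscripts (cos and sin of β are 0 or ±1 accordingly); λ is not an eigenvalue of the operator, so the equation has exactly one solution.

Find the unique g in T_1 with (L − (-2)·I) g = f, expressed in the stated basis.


write g with unknown coordinates in the stated basis and equate coefficients in (L − (-2)·I) g = f
solving from the highest basis element down gives g = 3 - (23/15)cos x - (1/15)sin x
check: L g = (1/15)cos x - (23/15)sin x
so L g − (-2)·g = 6 - 3cos x - (5/3)sin x = f ✓

the image equals g(x) = 3 - (23/15)cos x - (1/15)sin x


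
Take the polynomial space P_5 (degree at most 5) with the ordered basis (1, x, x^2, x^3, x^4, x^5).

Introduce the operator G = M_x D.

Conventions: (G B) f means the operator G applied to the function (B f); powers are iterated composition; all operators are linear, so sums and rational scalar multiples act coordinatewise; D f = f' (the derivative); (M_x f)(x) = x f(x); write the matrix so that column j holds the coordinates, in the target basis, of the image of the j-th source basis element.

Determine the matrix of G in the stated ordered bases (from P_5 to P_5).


image of 1: 0
image of x: x
image of x^2: 2x^2
image of x^3: 3x^3
image of x^4: 4x^4
image of x^5: 5x^5
each image's coordinates form column j of the matrix

the matrix is [[0, 0, 0, 0, 0, 0]; [0, 1, 0, 0, 0, 0]; [0, 0, 2, 0, 0, 0]; [0, 0, 0, 3, 0, 0]; [0, 0, 0, 0, 4, 0]; [0, 0, 0, 0, 0, 5]] (rows listed top to bottom)


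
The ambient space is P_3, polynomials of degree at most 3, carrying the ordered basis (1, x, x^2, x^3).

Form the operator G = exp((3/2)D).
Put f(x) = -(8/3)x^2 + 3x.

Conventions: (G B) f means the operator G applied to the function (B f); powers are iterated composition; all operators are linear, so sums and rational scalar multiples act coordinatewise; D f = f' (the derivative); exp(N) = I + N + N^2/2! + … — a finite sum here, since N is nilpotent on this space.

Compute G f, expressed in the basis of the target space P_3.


the result is g(x) = -(8/3)x^2 - 5x - 3/2

order-1 term: -8x + 9/2
order-2 term: -6
the series for exp((3/2)D) f terminates at order 2
exp((3/2)D) f = -(8/3)x^2 - 5x - 3/2


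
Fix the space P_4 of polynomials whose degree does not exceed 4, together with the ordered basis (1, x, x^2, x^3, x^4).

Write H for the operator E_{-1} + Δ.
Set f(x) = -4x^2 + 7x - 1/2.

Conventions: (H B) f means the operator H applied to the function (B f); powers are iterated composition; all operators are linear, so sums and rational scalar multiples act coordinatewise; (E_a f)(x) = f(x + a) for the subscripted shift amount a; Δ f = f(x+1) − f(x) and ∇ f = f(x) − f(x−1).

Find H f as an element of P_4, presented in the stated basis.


E_{-1} f = -4x^2 + 15x - 23/2
Δ f = -8x + 3
(E_{-1} + Δ) f = -4x^2 + 7x - 17/2

the result is g(x) = -4x^2 + 7x - 17/2


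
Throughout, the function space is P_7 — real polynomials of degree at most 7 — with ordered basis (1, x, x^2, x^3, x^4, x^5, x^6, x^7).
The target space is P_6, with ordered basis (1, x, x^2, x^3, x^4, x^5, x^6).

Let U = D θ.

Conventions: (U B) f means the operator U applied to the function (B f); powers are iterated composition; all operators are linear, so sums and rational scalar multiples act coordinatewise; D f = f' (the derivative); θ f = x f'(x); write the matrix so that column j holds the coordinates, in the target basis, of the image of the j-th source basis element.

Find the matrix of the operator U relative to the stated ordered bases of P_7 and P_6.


image of 1: 0
image of x: 1
image of x^2: 4x
image of x^3: 9x^2
image of x^4: 16x^3
image of x^5: 25x^4
image of x^6: 36x^5
image of x^7: 49x^6
each image's coordinates form column j of the matrix

the matrix is [[0, 1, 0, 0, 0, 0, 0, 0]; [0, 0, 4, 0, 0, 0, 0, 0]; [0, 0, 0, 9, 0, 0, 0, 0]; [0, 0, 0, 0, 16, 0, 0, 0]; [0, 0, 0, 0, 0, 25, 0, 0]; [0, 0, 0, 0, 0, 0, 36, 0]; [0, 0, 0, 0, 0, 0, 0, 49]] (rows listed top to bottom)


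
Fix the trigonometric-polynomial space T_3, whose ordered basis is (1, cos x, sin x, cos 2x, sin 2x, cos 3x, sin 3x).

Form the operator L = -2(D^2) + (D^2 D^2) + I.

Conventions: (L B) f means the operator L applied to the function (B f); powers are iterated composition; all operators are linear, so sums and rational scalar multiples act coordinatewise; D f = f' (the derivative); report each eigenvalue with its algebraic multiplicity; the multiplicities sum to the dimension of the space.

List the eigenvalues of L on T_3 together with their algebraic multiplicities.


image of 1: 1
image of cos x: 4cos x
image of sin x: 4sin x
image of cos 2x: 25cos 2x
image of sin 2x: 25sin 2x
image of cos 3x: 100cos 3x
image of sin 3x: 100sin 3x
the matrix is diagonal; its diagonal is (1, 4, 4, 25, 25, 100, 100)
for a triangular matrix the eigenvalues are the diagonal entries, with algebraic multiplicity their repetition count

λ = 1 (multiplicity 1), λ = 4 (multiplicity 2), λ = 25 (multiplicity 2), λ = 100 (multiplicity 2)


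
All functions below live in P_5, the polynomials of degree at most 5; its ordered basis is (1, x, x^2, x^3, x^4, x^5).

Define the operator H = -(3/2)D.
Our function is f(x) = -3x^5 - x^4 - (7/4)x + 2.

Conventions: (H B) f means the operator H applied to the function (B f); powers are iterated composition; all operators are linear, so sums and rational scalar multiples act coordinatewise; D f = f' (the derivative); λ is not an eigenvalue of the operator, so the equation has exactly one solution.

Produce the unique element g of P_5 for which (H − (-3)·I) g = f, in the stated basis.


the result is g(x) = -x^5 - (17/6)x^4 - (17/3)x^3 - (17/2)x^2 - (109/12)x - 31/8

write g with unknown coordinates in the stated basis and equate coefficients in (H − (-3)·I) g = f
solving from the highest basis element down gives g = -x^5 - (17/6)x^4 - (17/3)x^3 - (17/2)x^2 - (109/12)x - 31/8
check: H g = (15/2)x^4 + 17x^3 + (51/2)x^2 + (51/2)x + 109/8
so H g − (-3)·g = -3x^5 - x^4 - (7/4)x + 2 = f ✓


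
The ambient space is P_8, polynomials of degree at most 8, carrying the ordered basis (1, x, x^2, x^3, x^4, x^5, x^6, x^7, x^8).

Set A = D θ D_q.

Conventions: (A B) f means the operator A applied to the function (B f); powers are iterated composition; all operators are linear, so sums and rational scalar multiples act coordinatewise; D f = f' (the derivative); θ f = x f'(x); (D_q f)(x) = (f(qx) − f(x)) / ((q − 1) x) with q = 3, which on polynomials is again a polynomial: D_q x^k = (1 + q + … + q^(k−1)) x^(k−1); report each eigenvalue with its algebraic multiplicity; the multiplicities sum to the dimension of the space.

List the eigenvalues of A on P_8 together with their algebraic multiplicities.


image of 1: 0
image of x: 0
image of x^2: 4
image of x^3: 52x
image of x^4: 360x^2
image of x^5: 1936x^3
image of x^6: 9100x^4
image of x^7: 39348x^5
image of x^8: 160720x^6
the matrix is upper triangular; its diagonal is (0, 0, 0, 0, 0, 0, 0, 0, 0)
for a triangular matrix the eigenvalues are the diagonal entries, with algebraic multiplicity their repetition count

λ = 0 (multiplicity 9)


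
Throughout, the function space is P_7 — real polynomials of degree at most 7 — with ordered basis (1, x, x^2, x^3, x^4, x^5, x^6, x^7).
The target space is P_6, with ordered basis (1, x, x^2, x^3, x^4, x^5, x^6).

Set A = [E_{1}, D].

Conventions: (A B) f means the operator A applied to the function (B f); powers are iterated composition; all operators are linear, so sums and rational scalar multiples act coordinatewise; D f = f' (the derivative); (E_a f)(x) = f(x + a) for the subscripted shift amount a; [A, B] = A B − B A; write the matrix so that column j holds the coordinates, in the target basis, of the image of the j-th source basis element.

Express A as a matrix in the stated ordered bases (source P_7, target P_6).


image of 1: 0
image of x: 0
image of x^2: 0
image of x^3: 0
image of x^4: 0
image of x^5: 0
image of x^6: 0
image of x^7: 0
each image's coordinates form column j of the matrix

the matrix is [[0, 0, 0, 0, 0, 0, 0, 0]; [0, 0, 0, 0, 0, 0, 0, 0]; [0, 0, 0, 0, 0, 0, 0, 0]; [0, 0, 0, 0, 0, 0, 0, 0]; [0, 0, 0, 0, 0, 0, 0, 0]; [0, 0, 0, 0, 0, 0, 0, 0]; [0, 0, 0, 0, 0, 0, 0, 0]] (rows listed top to bottom)


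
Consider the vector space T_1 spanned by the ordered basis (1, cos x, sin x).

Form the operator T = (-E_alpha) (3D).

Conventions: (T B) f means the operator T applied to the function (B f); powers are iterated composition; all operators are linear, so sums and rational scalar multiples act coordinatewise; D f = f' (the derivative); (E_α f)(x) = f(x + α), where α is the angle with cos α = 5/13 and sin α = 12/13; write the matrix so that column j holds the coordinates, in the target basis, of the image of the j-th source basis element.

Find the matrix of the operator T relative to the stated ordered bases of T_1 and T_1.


image of 1: 0
image of cos x: (36/13)cos x + (15/13)sin x
image of sin x: -(15/13)cos x + (36/13)sin x
each image's coordinates form column j of the matrix

the matrix is [[0, 0, 0]; [0, 36/13, -15/13]; [0, 15/13, 36/13]] (rows listed top to bottom)


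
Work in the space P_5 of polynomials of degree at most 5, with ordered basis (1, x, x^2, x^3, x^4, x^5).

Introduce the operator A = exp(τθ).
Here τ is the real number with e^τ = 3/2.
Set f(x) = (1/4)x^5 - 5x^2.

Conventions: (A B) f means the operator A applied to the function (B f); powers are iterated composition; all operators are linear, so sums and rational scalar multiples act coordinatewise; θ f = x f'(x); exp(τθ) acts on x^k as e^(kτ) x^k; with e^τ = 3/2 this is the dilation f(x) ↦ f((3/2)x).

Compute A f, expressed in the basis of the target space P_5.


the result is g(x) = (243/128)x^5 - (45/4)x^2

exp(τθ) x^k = e^(kτ) x^k; with e^τ = 3/2 this sends x^k to (3/2)^k x^k
x^2 ↦ 9/4 x^2
x^5 ↦ 243/32 x^5
applying this coordinatewise to f: exp(τθ) f = (243/128)x^5 - (45/4)x^2


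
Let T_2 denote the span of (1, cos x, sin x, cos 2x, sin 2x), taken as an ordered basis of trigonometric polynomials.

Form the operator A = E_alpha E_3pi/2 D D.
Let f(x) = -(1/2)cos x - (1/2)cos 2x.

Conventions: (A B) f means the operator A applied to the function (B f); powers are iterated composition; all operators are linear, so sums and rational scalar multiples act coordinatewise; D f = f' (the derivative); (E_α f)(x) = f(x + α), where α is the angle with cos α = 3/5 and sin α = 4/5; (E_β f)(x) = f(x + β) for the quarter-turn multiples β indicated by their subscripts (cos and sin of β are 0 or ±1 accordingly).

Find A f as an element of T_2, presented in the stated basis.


the result is g(x) = (2/5)cos x + (3/10)sin x + (14/25)cos 2x + (48/25)sin 2x

D f = (1/2)sin x + sin 2x
D D f = (1/2)cos x + 2cos 2x
E_3pi/2 D D f = (1/2)sin x - 2cos 2x
E_alpha E_3pi/2 D D f = (2/5)cos x + (3/10)sin x + (14/25)cos 2x + (48/25)sin 2x


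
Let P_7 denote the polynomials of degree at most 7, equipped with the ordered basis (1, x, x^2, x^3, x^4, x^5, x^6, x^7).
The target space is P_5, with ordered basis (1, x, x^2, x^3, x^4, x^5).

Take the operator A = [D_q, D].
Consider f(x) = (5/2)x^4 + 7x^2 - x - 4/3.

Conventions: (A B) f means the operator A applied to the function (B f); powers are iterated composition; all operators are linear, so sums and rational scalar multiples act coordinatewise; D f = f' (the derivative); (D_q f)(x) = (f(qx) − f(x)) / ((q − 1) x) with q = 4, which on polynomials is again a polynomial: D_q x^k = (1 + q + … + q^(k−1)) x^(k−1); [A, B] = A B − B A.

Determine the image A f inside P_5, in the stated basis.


the result is g(x) = -(855/2)x^2 - 21

D f = 10x^3 + 14x - 1
D_q D f = 210x^2 + 14
D_q f = (425/2)x^3 + 35x - 1
D D_q f = (1275/2)x^2 + 35
[D_q, D] f = -(855/2)x^2 - 21


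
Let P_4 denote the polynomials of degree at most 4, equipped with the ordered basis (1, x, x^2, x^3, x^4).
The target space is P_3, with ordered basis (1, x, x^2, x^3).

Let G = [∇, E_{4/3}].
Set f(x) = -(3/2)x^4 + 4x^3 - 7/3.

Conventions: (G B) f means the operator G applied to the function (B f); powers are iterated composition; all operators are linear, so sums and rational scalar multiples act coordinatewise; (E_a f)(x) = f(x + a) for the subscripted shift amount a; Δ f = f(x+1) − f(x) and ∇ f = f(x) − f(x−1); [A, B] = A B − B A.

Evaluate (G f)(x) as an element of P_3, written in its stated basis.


E_{4/3} f = -(3/2)x^4 - 4x^3 + (64/9)x + 65/27
∇ E_{4/3} f = -6x^3 - 3x^2 + 6x + 83/18
∇ f = -6x^3 + 21x^2 - 18x + 11/2
E_{4/3} ∇ f = -6x^3 - 3x^2 + 6x + 83/18
[∇, E_{4/3}] f = 0

the result is g(x) = 0


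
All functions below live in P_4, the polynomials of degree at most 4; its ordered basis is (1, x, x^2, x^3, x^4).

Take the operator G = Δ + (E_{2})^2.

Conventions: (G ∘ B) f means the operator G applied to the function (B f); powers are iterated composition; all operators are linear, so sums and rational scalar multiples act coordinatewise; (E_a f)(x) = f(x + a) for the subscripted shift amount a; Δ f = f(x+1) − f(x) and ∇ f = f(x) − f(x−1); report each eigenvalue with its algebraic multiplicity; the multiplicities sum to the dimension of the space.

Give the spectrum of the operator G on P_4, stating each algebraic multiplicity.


image of 1: 1
image of x: x + 5
image of x^2: x^2 + 10x + 17
image of x^3: x^3 + 15x^2 + 51x + 65
image of x^4: x^4 + 20x^3 + 102x^2 + 260x + 257
the matrix is upper triangular; its diagonal is (1, 1, 1, 1, 1)
for a triangular matrix the eigenvalues are the diagonal entries, with algebraic multiplicity their repetition count

λ = 1 (multiplicity 5)


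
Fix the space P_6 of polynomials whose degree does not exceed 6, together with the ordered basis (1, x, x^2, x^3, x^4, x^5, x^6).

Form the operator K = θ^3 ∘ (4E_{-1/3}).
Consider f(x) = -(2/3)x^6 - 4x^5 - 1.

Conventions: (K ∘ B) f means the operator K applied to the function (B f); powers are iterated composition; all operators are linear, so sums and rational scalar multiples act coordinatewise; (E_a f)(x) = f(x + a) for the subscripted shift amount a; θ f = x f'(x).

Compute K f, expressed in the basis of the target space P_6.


E_{-1/3} f = -(2/3)x^6 - (8/3)x^5 + (50/9)x^4 - (320/81)x^3 + (110/81)x^2 - (56/243)x - 2153/2187
(4E_{-1/3}) f = -(8/3)x^6 - (32/3)x^5 + (200/9)x^4 - (1280/81)x^3 + (440/81)x^2 - (224/243)x - 8612/2187
θ (4E_{-1/3}) f = -16x^6 - (160/3)x^5 + (800/9)x^4 - (1280/27)x^3 + (880/81)x^2 - (224/243)x
θ θ (4E_{-1/3}) f = -96x^6 - (800/3)x^5 + (3200/9)x^4 - (1280/9)x^3 + (1760/81)x^2 - (224/243)x
θ θ θ (4E_{-1/3}) f = -576x^6 - (4000/3)x^5 + (12800/9)x^4 - (1280/3)x^3 + (3520/81)x^2 - (224/243)x

the result is g(x) = -576x^6 - (4000/3)x^5 + (12800/9)x^4 - (1280/3)x^3 + (3520/81)x^2 - (224/243)x


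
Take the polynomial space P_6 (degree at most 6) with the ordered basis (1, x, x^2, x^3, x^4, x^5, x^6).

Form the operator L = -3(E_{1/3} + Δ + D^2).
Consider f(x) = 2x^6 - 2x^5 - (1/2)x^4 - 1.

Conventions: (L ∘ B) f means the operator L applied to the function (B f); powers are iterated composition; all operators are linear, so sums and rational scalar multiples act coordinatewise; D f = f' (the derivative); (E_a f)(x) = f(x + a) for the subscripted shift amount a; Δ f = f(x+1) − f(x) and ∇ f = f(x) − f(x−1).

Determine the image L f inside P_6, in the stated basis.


g(x) = -6x^6 - 42x^5 - (477/2)x^4 + (632/9)x^3 - (8/9)x^2 + (4/9)x + 1102/243

E_{1/3} f = 2x^6 + 2x^5 - (1/2)x^4 - (38/27)x^3 - (19/27)x^2 - (4/27)x - 1475/1458
Δ f = 12x^5 + 20x^4 + 18x^3 + 7x^2 - 1/2
D f = 12x^5 - 10x^4 - 2x^3
D D f = 60x^4 - 40x^3 - 6x^2
(E_{1/3} + Δ + D^2) f = 2x^6 + 14x^5 + (159/2)x^4 - (632/27)x^3 + (8/27)x^2 - (4/27)x - 1102/729
(-3(E_{1/3} + Δ + D^2)) f = -6x^6 - 42x^5 - (477/2)x^4 + (632/9)x^3 - (8/9)x^2 + (4/9)x + 1102/243


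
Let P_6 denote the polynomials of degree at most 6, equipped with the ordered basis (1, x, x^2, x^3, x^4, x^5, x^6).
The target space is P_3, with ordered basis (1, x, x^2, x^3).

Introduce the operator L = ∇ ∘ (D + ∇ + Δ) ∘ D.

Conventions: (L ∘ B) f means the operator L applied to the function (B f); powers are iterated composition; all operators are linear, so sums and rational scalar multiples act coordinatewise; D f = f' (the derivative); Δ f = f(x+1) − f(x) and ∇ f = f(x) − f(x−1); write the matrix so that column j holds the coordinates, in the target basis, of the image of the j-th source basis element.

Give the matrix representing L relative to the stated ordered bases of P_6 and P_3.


the matrix is [[0, 0, 0, 18, -36, 100, -210]; [0, 0, 0, 0, 72, -180, 600]; [0, 0, 0, 0, 0, 180, -540]; [0, 0, 0, 0, 0, 0, 360]] (rows listed top to bottom)

image of 1: 0
image of x: 0
image of x^2: 0
image of x^3: 18
image of x^4: 72x - 36
image of x^5: 180x^2 - 180x + 100
image of x^6: 360x^3 - 540x^2 + 600x - 210
each image's coordinates form column j of the matrix


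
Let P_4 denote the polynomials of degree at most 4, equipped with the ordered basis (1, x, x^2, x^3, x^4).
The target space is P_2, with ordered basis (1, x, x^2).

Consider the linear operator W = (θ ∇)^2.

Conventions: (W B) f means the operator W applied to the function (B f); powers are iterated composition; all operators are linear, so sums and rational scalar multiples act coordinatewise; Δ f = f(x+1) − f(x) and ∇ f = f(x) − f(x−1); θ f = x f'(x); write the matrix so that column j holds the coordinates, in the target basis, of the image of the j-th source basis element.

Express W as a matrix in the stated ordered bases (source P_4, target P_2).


image of 1: 0
image of x: 0
image of x^2: 0
image of x^3: 12x
image of x^4: 72x^2 - 60x
each image's coordinates form column j of the matrix

the matrix is [[0, 0, 0, 0, 0]; [0, 0, 0, 12, -60]; [0, 0, 0, 0, 72]] (rows listed top to bottom)


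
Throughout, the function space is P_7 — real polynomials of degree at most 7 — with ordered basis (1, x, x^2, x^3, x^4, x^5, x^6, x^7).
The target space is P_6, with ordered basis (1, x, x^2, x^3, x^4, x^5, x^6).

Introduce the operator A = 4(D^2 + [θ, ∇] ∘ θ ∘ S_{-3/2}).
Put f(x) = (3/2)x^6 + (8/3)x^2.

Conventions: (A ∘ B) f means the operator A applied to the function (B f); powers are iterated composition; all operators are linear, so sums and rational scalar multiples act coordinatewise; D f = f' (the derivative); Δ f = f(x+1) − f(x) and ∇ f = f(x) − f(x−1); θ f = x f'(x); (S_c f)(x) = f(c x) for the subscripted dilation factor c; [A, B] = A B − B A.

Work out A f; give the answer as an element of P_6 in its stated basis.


D f = 9x^5 + (16/3)x
D D f = 45x^4 + 16/3
S_{-3/2} f = (2187/128)x^6 + 6x^2
θ S_{-3/2} f = (6561/64)x^6 + 12x^2
∇ (θ ∘ S_{-3/2}) f = (19683/32)x^5 - (98415/64)x^4 + (32805/16)x^3 - (98415/64)x^2 + (20451/32)x - 7329/64
θ ∇ (θ ∘ S_{-3/2}) f = (98415/32)x^5 - (98415/16)x^4 + (98415/16)x^3 - (98415/32)x^2 + (20451/32)x
θ (θ ∘ S_{-3/2}) f = (19683/32)x^6 + 24x^2
∇ θ (θ ∘ S_{-3/2}) f = (59049/16)x^5 - (295245/32)x^4 + (98415/8)x^3 - (295245/32)x^2 + (59817/16)x - 20451/32
[θ, ∇] (θ ∘ S_{-3/2}) f = -(19683/32)x^5 + (98415/32)x^4 - (98415/16)x^3 + (98415/16)x^2 - (99183/32)x + 20451/32
(D^2 + [θ, ∇] ∘ θ ∘ S_{-3/2}) f = -(19683/32)x^5 + (99855/32)x^4 - (98415/16)x^3 + (98415/16)x^2 - (99183/32)x + 61865/96
(4(D^2 + [θ, ∇] ∘ θ ∘ S_{-3/2})) f = -(19683/8)x^5 + (99855/8)x^4 - (98415/4)x^3 + (98415/4)x^2 - (99183/8)x + 61865/24

the image equals g(x) = -(19683/8)x^5 + (99855/8)x^4 - (98415/4)x^3 + (98415/4)x^2 - (99183/8)x + 61865/24


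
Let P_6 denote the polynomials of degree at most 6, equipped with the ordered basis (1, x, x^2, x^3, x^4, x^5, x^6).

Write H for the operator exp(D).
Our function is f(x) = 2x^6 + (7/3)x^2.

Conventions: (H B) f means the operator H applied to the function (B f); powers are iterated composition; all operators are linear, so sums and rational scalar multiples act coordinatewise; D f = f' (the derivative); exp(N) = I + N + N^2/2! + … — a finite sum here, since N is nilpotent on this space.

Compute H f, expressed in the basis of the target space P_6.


order-1 term: 12x^5 + (14/3)x
order-2 term: 30x^4 + 7/3
order-3 term: 40x^3
order-4 term: 30x^2
order-5 term: 12x
order-6 term: 2
the series for exp(D) f terminates at order 6
exp(D) f = 2x^6 + 12x^5 + 30x^4 + 40x^3 + (97/3)x^2 + (50/3)x + 13/3

the result is g(x) = 2x^6 + 12x^5 + 30x^4 + 40x^3 + (97/3)x^2 + (50/3)x + 13/3


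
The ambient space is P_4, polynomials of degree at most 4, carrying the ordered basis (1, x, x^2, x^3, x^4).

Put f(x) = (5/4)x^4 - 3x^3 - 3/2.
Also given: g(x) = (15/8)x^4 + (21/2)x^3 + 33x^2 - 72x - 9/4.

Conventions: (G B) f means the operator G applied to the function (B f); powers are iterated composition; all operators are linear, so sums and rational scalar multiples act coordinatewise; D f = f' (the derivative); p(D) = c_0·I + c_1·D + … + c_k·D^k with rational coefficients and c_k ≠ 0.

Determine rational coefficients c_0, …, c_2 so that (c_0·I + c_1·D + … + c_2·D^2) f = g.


p(D) = (3/2)·I + 3·D + 4·D^2, i.e. c_0 = 3/2, c_1 = 3, c_2 = 4

D^0 f = (5/4)x^4 - 3x^3 - 3/2
D^1 f = 5x^3 - 9x^2
D^2 f = 15x^2 - 18x
matching coefficients of g against c_0 f + c_1 Df + … from the top degree down determines the c_i
solution: c_0 = 3/2, c_1 = 3, c_2 = 4


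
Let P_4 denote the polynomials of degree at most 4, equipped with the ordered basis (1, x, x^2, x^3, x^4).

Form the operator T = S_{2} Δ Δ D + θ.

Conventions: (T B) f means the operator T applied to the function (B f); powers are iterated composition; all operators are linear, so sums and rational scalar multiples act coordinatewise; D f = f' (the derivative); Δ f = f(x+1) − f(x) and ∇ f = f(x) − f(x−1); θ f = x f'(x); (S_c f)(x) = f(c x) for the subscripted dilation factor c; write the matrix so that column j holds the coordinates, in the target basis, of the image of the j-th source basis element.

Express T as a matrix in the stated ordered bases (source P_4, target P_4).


the matrix is [[0, 0, 0, 6, 24]; [0, 1, 0, 0, 48]; [0, 0, 2, 0, 0]; [0, 0, 0, 3, 0]; [0, 0, 0, 0, 4]] (rows listed top to bottom)

image of 1: 0
image of x: x
image of x^2: 2x^2
image of x^3: 3x^3 + 6
image of x^4: 4x^4 + 48x + 24
each image's coordinates form column j of the matrix


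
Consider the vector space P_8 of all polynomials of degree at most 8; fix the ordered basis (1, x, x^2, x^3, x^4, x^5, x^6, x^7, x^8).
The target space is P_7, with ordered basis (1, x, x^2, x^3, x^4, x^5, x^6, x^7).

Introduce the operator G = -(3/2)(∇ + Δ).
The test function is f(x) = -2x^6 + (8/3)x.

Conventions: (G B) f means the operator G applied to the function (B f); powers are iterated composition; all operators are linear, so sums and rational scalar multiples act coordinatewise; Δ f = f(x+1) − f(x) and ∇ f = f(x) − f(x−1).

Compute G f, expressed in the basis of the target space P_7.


the image equals g(x) = 36x^5 + 120x^3 + 36x - 8

∇ f = -12x^5 + 30x^4 - 40x^3 + 30x^2 - 12x + 14/3
Δ f = -12x^5 - 30x^4 - 40x^3 - 30x^2 - 12x + 2/3
(∇ + Δ) f = -24x^5 - 80x^3 - 24x + 16/3
(-(3/2)(∇ + Δ)) f = 36x^5 + 120x^3 + 36x - 8


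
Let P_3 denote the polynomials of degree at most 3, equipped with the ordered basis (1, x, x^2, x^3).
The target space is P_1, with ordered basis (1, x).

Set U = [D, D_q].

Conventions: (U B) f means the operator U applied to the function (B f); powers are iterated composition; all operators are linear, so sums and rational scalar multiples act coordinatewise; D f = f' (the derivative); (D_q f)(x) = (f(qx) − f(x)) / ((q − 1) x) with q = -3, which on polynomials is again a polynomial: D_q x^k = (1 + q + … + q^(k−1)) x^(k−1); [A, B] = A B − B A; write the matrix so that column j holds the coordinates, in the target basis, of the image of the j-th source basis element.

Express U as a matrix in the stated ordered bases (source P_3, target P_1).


the matrix is [[0, 0, -4, 0]; [0, 0, 0, 20]] (rows listed top to bottom)

image of 1: 0
image of x: 0
image of x^2: -4
image of x^3: 20x
each image's coordinates form column j of the matrix


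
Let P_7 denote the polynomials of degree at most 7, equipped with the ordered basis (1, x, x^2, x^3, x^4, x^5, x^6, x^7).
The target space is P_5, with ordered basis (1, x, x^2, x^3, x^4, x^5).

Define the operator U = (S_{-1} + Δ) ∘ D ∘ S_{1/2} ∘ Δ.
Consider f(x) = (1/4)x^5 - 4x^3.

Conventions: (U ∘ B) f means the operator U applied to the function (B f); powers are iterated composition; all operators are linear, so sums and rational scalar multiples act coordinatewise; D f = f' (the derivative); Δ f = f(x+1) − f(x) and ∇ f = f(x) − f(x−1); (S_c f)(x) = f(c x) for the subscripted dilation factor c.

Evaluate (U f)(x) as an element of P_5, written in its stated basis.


the image equals g(x) = -(5/16)x^3 + (15/8)x^2 + (121/16)x - 71/8

Δ f = (5/4)x^4 + (5/2)x^3 - (19/2)x^2 - (43/4)x - 15/4
S_{1/2} Δ f = (5/64)x^4 + (5/16)x^3 - (19/8)x^2 - (43/8)x - 15/4
D (S_{1/2} ∘ Δ) f = (5/16)x^3 + (15/16)x^2 - (19/4)x - 43/8
S_{-1} (D ∘ S_{1/2} ∘ Δ) f = -(5/16)x^3 + (15/16)x^2 + (19/4)x - 43/8
Δ (D ∘ S_{1/2} ∘ Δ) f = (15/16)x^2 + (45/16)x - 7/2
(S_{-1} + Δ) (D ∘ S_{1/2} ∘ Δ) f = -(5/16)x^3 + (15/8)x^2 + (121/16)x - 71/8


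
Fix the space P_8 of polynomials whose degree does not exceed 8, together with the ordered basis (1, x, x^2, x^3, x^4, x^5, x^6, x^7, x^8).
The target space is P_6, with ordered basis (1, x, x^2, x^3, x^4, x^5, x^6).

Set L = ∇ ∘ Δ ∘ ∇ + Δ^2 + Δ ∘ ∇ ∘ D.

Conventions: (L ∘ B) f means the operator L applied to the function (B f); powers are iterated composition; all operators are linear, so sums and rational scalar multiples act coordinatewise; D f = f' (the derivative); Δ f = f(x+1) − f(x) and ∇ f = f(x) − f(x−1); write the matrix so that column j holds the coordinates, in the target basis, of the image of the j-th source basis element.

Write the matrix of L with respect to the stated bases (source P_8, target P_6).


the matrix is [[0, 0, 2, 18, 2, 70, 2, 266, 2]; [0, 0, 0, 6, 72, 10, 420, 14, 2128]; [0, 0, 0, 0, 12, 180, 30, 1470, 56]; [0, 0, 0, 0, 0, 20, 360, 70, 3920]; [0, 0, 0, 0, 0, 0, 30, 630, 140]; [0, 0, 0, 0, 0, 0, 0, 42, 1008]; [0, 0, 0, 0, 0, 0, 0, 0, 56]] (rows listed top to bottom)

image of 1: 0
image of x: 0
image of x^2: 2
image of x^3: 6x + 18
image of x^4: 12x^2 + 72x + 2
image of x^5: 20x^3 + 180x^2 + 10x + 70
image of x^6: 30x^4 + 360x^3 + 30x^2 + 420x + 2
image of x^7: 42x^5 + 630x^4 + 70x^3 + 1470x^2 + 14x + 266
image of x^8: 56x^6 + 1008x^5 + 140x^4 + 3920x^3 + 56x^2 + 2128x + 2
each image's coordinates form column j of the matrix


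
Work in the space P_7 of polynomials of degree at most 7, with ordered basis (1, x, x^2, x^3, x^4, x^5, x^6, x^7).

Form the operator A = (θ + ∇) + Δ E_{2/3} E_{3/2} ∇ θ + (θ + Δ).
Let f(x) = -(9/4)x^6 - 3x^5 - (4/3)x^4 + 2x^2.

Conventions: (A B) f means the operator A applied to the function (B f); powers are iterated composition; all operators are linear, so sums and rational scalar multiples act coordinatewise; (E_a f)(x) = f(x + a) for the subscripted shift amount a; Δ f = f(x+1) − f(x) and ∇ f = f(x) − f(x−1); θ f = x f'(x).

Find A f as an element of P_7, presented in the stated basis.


θ f = -(27/2)x^6 - 15x^5 - (16/3)x^4 + 4x^2
∇ f = -(27/2)x^5 + (75/4)x^4 - (61/3)x^3 + (47/4)x^2 + (1/6)x - 17/12
(θ + ∇) f = -(27/2)x^6 - (57/2)x^5 + (161/12)x^4 - (61/3)x^3 + (63/4)x^2 + (1/6)x - 17/12
θ f = -(27/2)x^6 - 15x^5 - (16/3)x^4 + 4x^2
∇ θ f = -81x^5 + (255/2)x^4 - (424/3)x^3 + (169/2)x^2 - (58/3)x - 1/6
E_{3/2} ∇ θ f = -81x^5 - 480x^4 - (7193/6)x^3 - 1564x^2 - (50347/48)x - 857/3
E_{2/3} E_{3/2} ∇ θ f = -81x^5 - 750x^4 - (17033/6)x^3 - (16445/3)x^2 - (86105/16)x - 1387195/648
Δ (E_{2/3} E_{3/2} ∇) θ f = -405x^4 - 3810x^3 - (27653/2)x^2 - (137309/6)x - 232529/16
θ f = -(27/2)x^6 - 15x^5 - (16/3)x^4 + 4x^2
Δ f = -(27/2)x^5 - (195/4)x^4 - (241/3)x^3 - (287/4)x^2 - (179/6)x - 55/12
(θ + Δ) f = -(27/2)x^6 - (57/2)x^5 - (649/12)x^4 - (241/3)x^3 - (271/4)x^2 - (179/6)x - 55/12
((θ + ∇) + Δ E_{2/3} E_{3/2} ∇ θ + (θ + Δ)) f = -27x^6 - 57x^5 - (1337/3)x^4 - (11732/3)x^3 - (27757/2)x^2 - (45829/2)x - 232625/16

the image equals g(x) = -27x^6 - 57x^5 - (1337/3)x^4 - (11732/3)x^3 - (27757/2)x^2 - (45829/2)x - 232625/16


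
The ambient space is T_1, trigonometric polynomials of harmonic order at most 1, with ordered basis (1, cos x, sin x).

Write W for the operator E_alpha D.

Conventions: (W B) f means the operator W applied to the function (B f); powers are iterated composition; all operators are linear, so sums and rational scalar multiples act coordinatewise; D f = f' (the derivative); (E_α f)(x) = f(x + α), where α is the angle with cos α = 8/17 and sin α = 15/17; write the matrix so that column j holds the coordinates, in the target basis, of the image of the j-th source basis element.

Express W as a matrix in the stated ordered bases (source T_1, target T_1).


image of 1: 0
image of cos x: -(15/17)cos x - (8/17)sin x
image of sin x: (8/17)cos x - (15/17)sin x
each image's coordinates form column j of the matrix

the matrix is [[0, 0, 0]; [0, -15/17, 8/17]; [0, -8/17, -15/17]] (rows listed top to bottom)


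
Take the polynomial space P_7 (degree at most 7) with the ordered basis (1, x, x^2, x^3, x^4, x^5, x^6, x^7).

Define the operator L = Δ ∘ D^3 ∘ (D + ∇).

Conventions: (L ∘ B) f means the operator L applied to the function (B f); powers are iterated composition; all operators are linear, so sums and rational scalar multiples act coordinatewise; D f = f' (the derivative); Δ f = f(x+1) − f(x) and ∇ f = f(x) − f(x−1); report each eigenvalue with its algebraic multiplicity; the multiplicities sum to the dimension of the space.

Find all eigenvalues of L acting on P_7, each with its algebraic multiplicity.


image of 1: 0
image of x: 0
image of x^2: 0
image of x^3: 0
image of x^4: 0
image of x^5: 240
image of x^6: 1440x + 360
image of x^7: 5040x^2 + 2520x + 1260
the matrix is upper triangular; its diagonal is (0, 0, 0, 0, 0, 0, 0, 0)
for a triangular matrix the eigenvalues are the diagonal entries, with algebraic multiplicity their repetition count

λ = 0 (multiplicity 8)


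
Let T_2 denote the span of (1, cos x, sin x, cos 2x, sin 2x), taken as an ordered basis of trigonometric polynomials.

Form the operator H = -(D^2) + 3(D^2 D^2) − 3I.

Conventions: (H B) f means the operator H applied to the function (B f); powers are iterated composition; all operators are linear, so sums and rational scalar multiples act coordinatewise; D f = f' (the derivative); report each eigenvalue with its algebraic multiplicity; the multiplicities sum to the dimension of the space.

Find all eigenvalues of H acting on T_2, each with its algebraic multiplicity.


image of 1: -3
image of cos x: cos x
image of sin x: sin x
image of cos 2x: 49cos 2x
image of sin 2x: 49sin 2x
the matrix is diagonal; its diagonal is (-3, 1, 1, 49, 49)
for a triangular matrix the eigenvalues are the diagonal entries, with algebraic multiplicity their repetition count

λ = -3 (multiplicity 1), λ = 1 (multiplicity 2), λ = 49 (multiplicity 2)


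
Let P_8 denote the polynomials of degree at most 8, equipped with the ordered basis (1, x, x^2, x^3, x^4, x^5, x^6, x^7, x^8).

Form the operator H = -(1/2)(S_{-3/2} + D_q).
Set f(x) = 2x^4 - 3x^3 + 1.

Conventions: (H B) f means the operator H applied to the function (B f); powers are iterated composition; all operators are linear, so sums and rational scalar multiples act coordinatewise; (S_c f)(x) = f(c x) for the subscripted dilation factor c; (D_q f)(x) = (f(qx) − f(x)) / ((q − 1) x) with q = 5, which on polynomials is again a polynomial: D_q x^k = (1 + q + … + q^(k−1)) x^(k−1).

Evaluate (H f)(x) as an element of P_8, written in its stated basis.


S_{-3/2} f = (81/8)x^4 + (81/8)x^3 + 1
D_q f = 312x^3 - 93x^2
(S_{-3/2} + D_q) f = (81/8)x^4 + (2577/8)x^3 - 93x^2 + 1
(-(1/2)(S_{-3/2} + D_q)) f = -(81/16)x^4 - (2577/16)x^3 + (93/2)x^2 - 1/2

the result is g(x) = -(81/16)x^4 - (2577/16)x^3 + (93/2)x^2 - 1/2


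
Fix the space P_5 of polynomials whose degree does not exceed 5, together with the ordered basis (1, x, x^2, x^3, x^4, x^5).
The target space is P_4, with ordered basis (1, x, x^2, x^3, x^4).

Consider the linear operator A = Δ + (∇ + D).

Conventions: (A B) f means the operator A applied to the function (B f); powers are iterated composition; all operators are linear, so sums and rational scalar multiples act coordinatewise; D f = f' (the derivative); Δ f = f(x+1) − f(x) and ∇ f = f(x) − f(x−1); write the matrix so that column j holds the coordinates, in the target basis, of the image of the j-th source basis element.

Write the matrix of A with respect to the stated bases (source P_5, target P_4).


the matrix is [[0, 3, 0, 2, 0, 2]; [0, 0, 6, 0, 8, 0]; [0, 0, 0, 9, 0, 20]; [0, 0, 0, 0, 12, 0]; [0, 0, 0, 0, 0, 15]] (rows listed top to bottom)

image of 1: 0
image of x: 3
image of x^2: 6x
image of x^3: 9x^2 + 2
image of x^4: 12x^3 + 8x
image of x^5: 15x^4 + 20x^2 + 2
each image's coordinates form column j of the matrix


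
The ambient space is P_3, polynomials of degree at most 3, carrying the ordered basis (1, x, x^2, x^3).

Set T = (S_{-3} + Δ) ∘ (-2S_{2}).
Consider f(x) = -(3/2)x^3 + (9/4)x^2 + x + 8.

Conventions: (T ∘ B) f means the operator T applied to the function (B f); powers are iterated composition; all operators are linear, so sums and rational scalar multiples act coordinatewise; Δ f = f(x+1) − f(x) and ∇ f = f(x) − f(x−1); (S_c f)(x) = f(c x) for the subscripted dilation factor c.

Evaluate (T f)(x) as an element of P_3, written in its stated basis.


S_{2} f = -12x^3 + 9x^2 + 2x + 8
(-2S_{2}) f = 24x^3 - 18x^2 - 4x - 16
S_{-3} (-2S_{2}) f = -648x^3 - 162x^2 + 12x - 16
Δ (-2S_{2}) f = 72x^2 + 36x + 2
(S_{-3} + Δ) (-2S_{2}) f = -648x^3 - 90x^2 + 48x - 14

the result is g(x) = -648x^3 - 90x^2 + 48x - 14


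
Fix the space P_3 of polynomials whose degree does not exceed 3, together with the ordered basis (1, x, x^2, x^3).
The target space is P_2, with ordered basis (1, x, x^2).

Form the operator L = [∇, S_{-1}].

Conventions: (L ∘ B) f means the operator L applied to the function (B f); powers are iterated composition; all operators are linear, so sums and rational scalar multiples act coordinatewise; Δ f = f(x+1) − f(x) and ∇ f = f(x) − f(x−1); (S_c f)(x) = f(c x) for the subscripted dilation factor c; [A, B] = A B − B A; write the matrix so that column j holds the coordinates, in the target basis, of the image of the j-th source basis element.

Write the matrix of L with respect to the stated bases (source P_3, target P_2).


image of 1: 0
image of x: -2
image of x^2: 4x
image of x^3: -6x^2 - 2
each image's coordinates form column j of the matrix

the matrix is [[0, -2, 0, -2]; [0, 0, 4, 0]; [0, 0, 0, -6]] (rows listed top to bottom)
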